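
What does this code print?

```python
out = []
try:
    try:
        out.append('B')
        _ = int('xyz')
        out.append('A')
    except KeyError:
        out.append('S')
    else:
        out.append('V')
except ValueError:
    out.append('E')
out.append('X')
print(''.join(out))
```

Execution trace: 'B' (try body) → 'E' (outer except ValueError) → 'X' (after the try/except). Output: BEX

Answer: BEX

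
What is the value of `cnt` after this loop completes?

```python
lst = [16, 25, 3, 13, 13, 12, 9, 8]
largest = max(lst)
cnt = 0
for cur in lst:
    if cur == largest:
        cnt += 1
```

Count of max value 25 in [16, 25, 3, 13, 13, 12, 9, 8]
`cnt` takes the values: 0 → 1

Answer: 1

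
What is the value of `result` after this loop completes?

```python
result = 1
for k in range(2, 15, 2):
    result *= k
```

Product of even numbers 2 to 14
`result` takes the values: 1 → 2 → 8 → 48 → 384 → 3840 → 46080 → 645120

Answer: 645120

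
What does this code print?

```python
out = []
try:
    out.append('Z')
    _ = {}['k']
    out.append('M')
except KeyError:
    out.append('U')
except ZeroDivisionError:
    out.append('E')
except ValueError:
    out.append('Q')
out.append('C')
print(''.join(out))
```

Execution trace: 'Z' (try body) → 'U' (except KeyError) → 'C' (after the try/except). Output: ZUC

Answer: ZUC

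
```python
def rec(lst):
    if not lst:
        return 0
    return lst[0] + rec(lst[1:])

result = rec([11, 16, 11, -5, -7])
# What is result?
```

11 + 16 + 11 + (-5) + (-7) + 0 = 26

Answer: 26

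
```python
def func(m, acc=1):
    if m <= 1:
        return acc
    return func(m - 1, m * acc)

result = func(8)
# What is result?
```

Accumulator trace (n, acc): (8, 1) -> (7, 8) -> (6, 56) -> (5, 336) -> (4, 1680) -> (3, 6720) -> (2, 20160) -> (1, 40320) -> return 40320

Answer: 40320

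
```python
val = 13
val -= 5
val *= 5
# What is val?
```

Trace:
`val = 13` → val = 13
`val -= 5` → val = 8
`val *= 5` → val = 40
So val = 40

Answer: 40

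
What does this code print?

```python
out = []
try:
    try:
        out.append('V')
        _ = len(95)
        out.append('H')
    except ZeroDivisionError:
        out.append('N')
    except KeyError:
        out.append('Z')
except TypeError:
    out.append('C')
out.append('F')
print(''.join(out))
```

Execution trace: 'V' (try body) → 'C' (outer except TypeError) → 'F' (after the try/except). Output: VCF

Answer: VCF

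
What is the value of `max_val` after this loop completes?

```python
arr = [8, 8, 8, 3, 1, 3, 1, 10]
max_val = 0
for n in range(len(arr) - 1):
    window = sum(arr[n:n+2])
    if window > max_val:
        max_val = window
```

Max sum of 2-element window in [8, 8, 8, 3, 1, 3, 1, 10]
`max_val` takes the values: 0 → 16

Answer: 16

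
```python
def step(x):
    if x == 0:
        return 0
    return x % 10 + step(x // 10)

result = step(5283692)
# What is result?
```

Sum of digits of 5283692: 2 + 9 + 6 + 3 + 8 + 2 + 5 = 35

Answer: 35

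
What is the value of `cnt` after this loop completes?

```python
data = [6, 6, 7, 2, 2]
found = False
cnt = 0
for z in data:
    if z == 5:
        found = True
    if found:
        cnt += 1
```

Count elements after first 5 in [6, 6, 7, 2, 2]
`cnt` takes the values: 0

Answer: 0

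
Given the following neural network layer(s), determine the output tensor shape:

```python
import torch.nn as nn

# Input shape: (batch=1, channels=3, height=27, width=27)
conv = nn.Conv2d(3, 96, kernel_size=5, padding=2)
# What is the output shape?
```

Input: (1, 3, 27, 27) -> Output: (1, 96, 27, 27)

Answer: (1, 96, 27, 27)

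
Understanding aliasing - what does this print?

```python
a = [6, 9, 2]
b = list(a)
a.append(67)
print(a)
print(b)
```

Key concept: list() constructor creates copy.
Step by step:
`a = [6, 9, 2]` → a = [6, 9, 2]
`b = list(a)` → b = [6, 9, 2]
`a.append(67)` → a = [6, 9, 2, 67]
`print(a)` → prints [6, 9, 2, 67]
`print(b)` → prints [6, 9, 2]

Answer:
[6, 9, 2, 67]
[6, 9, 2]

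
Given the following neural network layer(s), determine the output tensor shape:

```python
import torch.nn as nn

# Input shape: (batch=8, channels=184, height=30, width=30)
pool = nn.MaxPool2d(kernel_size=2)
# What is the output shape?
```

Input: (8, 184, 30, 30) -> Output: (8, 184, 15, 15)

Answer: (8, 184, 15, 15)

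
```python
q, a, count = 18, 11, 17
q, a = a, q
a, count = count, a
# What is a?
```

Trace:
`q, a, count = 18, 11, 17` → q = 18; a = 11; count = 17
`q, a = a, q` → q = 11; a = 18
`a, count = count, a` → a = 17; count = 18
So a = 17

Answer: 17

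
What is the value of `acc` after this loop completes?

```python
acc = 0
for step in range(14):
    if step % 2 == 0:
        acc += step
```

Sum of even numbers 0 to 13
`acc` takes the values: 0 → 2 → 6 → 12 → 20 → 30 → 42

Answer: 42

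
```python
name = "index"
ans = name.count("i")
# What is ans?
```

Trace:
`name = "index"` → name = 'index'
`ans = name.count("i")` → ans = 1
So ans = 1

Answer: 1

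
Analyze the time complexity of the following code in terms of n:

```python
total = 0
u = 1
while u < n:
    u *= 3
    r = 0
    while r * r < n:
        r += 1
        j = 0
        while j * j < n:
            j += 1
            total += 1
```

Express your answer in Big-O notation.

Each loop level contributes: log n × √n × √n. Multiplying the contributions gives O(n log n).

Answer: O(n log n)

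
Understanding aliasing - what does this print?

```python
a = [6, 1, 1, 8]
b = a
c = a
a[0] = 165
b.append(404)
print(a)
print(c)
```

Key concept: multiple aliases.
Step by step:
`a = [6, 1, 1, 8]` → a = [6, 1, 1, 8]
`b = a` → b = [6, 1, 1, 8] (same object as a)
`c = a` → c = [6, 1, 1, 8] (same object as a, b)
`a[0] = 165` → a = [165, 1, 1, 8] (same object as b, c); b = [165, 1, 1, 8] (same object as a, c); c = [165, 1, 1, 8] (same object as a, b)
`b.append(404)` → a = [165, 1, 1, 8, 404] (same object as b, c); b = [165, 1, 1, 8, 404] (same object as a, c); c = [165, 1, 1, 8, 404] (same object as a, b)
`print(a)` → prints [165, 1, 1, 8, 404]
`print(c)` → prints [165, 1, 1, 8, 404]

Answer:
[165, 1, 1, 8, 404]
[165, 1, 1, 8, 404]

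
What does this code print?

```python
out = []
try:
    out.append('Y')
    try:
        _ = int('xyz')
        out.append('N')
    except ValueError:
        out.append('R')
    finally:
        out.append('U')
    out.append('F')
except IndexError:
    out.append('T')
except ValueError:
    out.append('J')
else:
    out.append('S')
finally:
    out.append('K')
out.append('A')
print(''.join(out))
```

Execution trace: 'Y' (try body) → 'R' (inner except ValueError) → 'U' (inner finally) → 'F' (try body, no exception) → 'S' (else) → 'K' (finally) → 'A' (after the try/except). Output: YRUFSKA

Answer: YRUFSKA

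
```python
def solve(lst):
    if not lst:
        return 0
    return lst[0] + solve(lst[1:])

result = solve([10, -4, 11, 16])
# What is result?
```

10 + (-4) + 11 + 16 + 0 = 33

Answer: 33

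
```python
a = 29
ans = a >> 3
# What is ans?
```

Trace:
`a = 29` → a = 29
`ans = a >> 3` → ans = 3
So ans = 3

Answer: 3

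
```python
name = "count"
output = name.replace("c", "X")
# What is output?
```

Trace:
`name = "count"` → name = 'count'
`output = name.replace("c", "X")` → output = 'Xount'
So output = 'Xount'

Answer: 'Xount'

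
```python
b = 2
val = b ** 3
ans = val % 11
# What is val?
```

Trace:
`b = 2` → b = 2
`val = b ** 3` → val = 8
`ans = val % 11` → ans = 8
So val = 8

Answer: 8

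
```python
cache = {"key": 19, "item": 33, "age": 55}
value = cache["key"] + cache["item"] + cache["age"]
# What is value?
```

Trace:
`cache = {"key": 19, "item": 33, "age": 55}` → cache = {'key': 19, 'item': 33, 'age': 55}
`value = cache["key"] + cache["item"] + cache["age"]` → value = 107
So value = 107

Answer: 107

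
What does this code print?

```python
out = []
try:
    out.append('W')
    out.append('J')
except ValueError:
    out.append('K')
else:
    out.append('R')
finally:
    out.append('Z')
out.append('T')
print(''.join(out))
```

Execution trace: 'W' (try body) → 'J' (try body, no exception) → 'R' (else) → 'Z' (finally) → 'T' (after the try/except). Output: WJRZT

Answer: WJRZT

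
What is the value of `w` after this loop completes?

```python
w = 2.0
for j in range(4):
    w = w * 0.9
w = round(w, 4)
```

Exponential decay: 2.0 * 0.9^4
`w` takes the values: 2.0 → 1.8 → 1.62 → 1.458 → 1.3122

Answer: 1.3122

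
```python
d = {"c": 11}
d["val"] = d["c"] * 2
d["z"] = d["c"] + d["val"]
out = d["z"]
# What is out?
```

Trace:
`d = {"c": 11}` → d = {'c': 11}
`d["val"] = d["c"] * 2` → d = {'c': 11, 'val': 22}
`d["z"] = d["c"] + d["val"]` → d = {'c': 11, 'val': 22, 'z': 33}
`out = d["z"]` → out = 33
So out = 33

Answer: 33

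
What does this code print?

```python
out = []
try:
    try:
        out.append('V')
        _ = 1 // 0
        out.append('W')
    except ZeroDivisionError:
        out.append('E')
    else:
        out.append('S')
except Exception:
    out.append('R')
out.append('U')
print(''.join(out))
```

Execution trace: 'V' (inner try body) → 'E' (inner except ZeroDivisionError) → 'U' (after the try/except). Output: VEU

Answer: VEU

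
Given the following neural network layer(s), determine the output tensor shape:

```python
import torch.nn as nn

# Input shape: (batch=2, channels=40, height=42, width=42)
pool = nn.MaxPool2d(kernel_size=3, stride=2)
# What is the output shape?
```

Input: (2, 40, 42, 42) -> Output: (2, 40, 20, 20)

Answer: (2, 40, 20, 20)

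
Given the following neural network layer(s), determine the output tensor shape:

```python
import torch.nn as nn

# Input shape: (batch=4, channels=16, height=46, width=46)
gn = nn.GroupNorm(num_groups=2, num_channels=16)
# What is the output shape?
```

Input: (4, 16, 46, 46) -> Output: (4, 16, 46, 46)

Answer: (4, 16, 46, 46)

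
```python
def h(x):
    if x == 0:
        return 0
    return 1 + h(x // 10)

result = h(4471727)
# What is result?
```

Count of digits of 4471727: 7

Answer: 7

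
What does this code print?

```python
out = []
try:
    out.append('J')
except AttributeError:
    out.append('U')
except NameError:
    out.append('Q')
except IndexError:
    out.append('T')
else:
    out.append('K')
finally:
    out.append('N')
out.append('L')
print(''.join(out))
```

Execution trace: 'J' (try body, no exception) → 'K' (else) → 'N' (finally) → 'L' (after the try/except). Output: JKNL

Answer: JKNL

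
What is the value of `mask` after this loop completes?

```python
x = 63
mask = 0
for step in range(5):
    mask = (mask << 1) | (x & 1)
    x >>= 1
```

Reverse lowest 5 bits of 63
`mask` takes the values: 0 → 1 → 3 → 7 → 15 → 31

Answer: 31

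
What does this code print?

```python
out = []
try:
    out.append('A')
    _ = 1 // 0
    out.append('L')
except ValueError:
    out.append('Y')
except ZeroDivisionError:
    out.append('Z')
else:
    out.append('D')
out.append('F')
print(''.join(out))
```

Execution trace: 'A' (try body) → 'Z' (except ZeroDivisionError) → 'F' (after the try/except). Output: AZF

Answer: AZF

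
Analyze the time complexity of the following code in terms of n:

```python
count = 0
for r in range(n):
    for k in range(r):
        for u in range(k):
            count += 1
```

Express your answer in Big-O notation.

Each loop level contributes: n × n × n. Multiplying the contributions gives O(n^3).

Answer: O(n^3)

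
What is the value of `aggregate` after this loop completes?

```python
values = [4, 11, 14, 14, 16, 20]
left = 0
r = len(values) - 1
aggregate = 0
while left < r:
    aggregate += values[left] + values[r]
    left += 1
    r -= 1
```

Sum of pairs from ends
`aggregate` takes the values: 0 → 24 → 51 → 79

Answer: 79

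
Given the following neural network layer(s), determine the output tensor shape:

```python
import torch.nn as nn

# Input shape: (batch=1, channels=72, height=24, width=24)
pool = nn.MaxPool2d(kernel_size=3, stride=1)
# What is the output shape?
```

Input: (1, 72, 24, 24) -> Output: (1, 72, 22, 22)

Answer: (1, 72, 22, 22)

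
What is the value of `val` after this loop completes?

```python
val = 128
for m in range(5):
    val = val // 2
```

Halve 5 times: 128 // 2^5 = 4
`val` takes the values: 128 → 64 → 32 → 16 → 8 → 4

Answer: 4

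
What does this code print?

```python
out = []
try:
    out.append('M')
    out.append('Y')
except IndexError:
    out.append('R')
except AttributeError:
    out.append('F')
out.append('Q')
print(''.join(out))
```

Execution trace: 'M' (try body) → 'Y' (try body, no exception) → 'Q' (after the try/except). Output: MYQ

Answer: MYQ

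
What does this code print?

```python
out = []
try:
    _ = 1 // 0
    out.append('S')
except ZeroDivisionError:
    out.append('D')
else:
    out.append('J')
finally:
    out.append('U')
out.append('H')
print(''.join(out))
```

Execution trace: 'D' (except ZeroDivisionError) → 'U' (finally) → 'H' (after the try/except). Output: DUH

Answer: DUH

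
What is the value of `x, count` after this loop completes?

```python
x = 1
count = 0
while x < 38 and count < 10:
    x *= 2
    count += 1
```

Double until >= 38 or 10 iterations
`x, count` takes the values: (1, 0) → (2, 0) → (2, 1) → (4, 1) → (4, 2) → (8, 2) → (8, 3) → (16, 3) → (16, 4) → (32, 4) → (32, 5) → (64, 5) → (64, 6)

Answer: 64, 6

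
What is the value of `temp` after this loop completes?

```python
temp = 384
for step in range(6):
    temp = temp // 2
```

Halve 6 times: 384 // 2^6 = 6
`temp` takes the values: 384 → 192 → 96 → 48 → 24 → 12 → 6

Answer: 6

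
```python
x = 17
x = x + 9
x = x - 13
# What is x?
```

Trace:
`x = 17` → x = 17
`x = x + 9` → x = 26
`x = x - 13` → x = 13
So x = 13

Answer: 13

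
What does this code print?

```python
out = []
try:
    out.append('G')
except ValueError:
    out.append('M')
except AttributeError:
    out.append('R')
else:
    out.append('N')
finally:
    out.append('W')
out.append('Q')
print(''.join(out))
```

Execution trace: 'G' (try body, no exception) → 'N' (else) → 'W' (finally) → 'Q' (after the try/except). Output: GNWQ

Answer: GNWQ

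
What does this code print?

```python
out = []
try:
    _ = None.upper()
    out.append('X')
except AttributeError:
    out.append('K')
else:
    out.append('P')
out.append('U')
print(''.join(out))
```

Execution trace: 'K' (except AttributeError) → 'U' (after the try/except). Output: KU

Answer: KU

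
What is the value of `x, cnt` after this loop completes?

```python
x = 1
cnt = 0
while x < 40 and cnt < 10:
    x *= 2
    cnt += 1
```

Double until >= 40 or 10 iterations
`x, cnt` takes the values: (1, 0) → (2, 0) → (2, 1) → (4, 1) → (4, 2) → (8, 2) → (8, 3) → (16, 3) → (16, 4) → (32, 4) → (32, 5) → (64, 5) → (64, 6)

Answer: 64, 6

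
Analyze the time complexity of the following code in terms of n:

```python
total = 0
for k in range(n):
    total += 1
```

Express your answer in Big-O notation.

Each loop level contributes: n. Multiplying the contributions gives O(n).

Answer: O(n)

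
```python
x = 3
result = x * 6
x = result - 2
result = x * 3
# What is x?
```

Trace:
`x = 3` → x = 3
`result = x * 6` → result = 18
`x = result - 2` → x = 16
`result = x * 3` → result = 48
So x = 16

Answer: 16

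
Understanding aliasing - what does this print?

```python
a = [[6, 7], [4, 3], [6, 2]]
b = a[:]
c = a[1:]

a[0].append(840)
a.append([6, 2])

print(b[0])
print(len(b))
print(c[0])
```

Key concept: slice with nested mutation.
Step by step:
`a = [[6, 7], [4, 3], [6, 2]]` → a = [[6, 7], [4, 3], [6, 2]]
`b = a[:]` → b = [[6, 7], [4, 3], [6, 2]]
`c = a[1:]` → c = [[4, 3], [6, 2]]
`a[0].append(840)` → a = [[6, 7, 840], [4, 3], [6, 2]]; b = [[6, 7, 840], [4, 3], [6, 2]]
`a.append([6, 2])` → a = [[6, 7, 840], [4, 3], [6, 2], [6, 2]]
`print(b[0])` → prints [6, 7, 840]
`print(len(b))` → prints 3
`print(c[0])` → prints [4, 3]

Answer:
[6, 7, 840]
3
[4, 3]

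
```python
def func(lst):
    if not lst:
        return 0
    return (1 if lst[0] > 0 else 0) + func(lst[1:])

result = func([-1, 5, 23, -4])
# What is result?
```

Count of positive elements in [-1, 5, 23, -4] = 2

Answer: 2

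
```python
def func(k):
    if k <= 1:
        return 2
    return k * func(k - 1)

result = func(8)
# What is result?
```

func(8) = 8 * 7 * 6 * 5 * 4 * 3 * 2 * 2 = 80640

Answer: 80640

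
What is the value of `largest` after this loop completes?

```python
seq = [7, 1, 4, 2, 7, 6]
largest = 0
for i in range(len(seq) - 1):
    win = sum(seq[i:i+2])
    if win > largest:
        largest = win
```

Max sum of 2-element window in [7, 1, 4, 2, 7, 6]
`largest` takes the values: 0 → 8 → 9 → 13

Answer: 13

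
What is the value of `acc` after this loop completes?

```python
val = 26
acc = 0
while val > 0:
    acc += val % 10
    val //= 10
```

Sum digits of 26
`acc` takes the values: 0 → 6 → 8

Answer: 8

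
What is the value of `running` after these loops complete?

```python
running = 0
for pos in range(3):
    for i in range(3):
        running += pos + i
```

Sum of all pos+i for pos,i in 3x3
`running` takes the values: 0 → 1 → 3 → 4 → 6 → 9 → 11 → 14 → 18

Answer: 18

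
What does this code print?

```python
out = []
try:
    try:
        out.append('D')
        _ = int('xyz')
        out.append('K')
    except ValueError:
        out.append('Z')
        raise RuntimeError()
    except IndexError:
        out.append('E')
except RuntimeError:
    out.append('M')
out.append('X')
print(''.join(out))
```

Execution trace: 'D' (inner try body) → 'Z' (inner except ValueError) → 'M' (outer except RuntimeError) → 'X' (after the try/except). Output: DZMX

Answer: DZMX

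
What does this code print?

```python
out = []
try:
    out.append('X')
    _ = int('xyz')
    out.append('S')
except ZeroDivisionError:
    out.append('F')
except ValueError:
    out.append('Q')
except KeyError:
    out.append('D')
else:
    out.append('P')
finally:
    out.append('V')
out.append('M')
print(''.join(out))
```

Execution trace: 'X' (try body) → 'Q' (except ValueError) → 'V' (finally) → 'M' (after the try/except). Output: XQVM

Answer: XQVM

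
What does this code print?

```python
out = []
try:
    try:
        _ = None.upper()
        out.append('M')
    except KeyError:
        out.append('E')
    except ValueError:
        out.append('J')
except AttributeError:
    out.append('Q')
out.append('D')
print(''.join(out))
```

Execution trace: 'Q' (outer except AttributeError) → 'D' (after the try/except). Output: QD

Answer: QD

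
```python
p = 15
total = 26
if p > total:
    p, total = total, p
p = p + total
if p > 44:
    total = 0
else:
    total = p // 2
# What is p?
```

Trace:
`p = 15` → p = 15
`total = 26` → total = 26
`if p > total: ...` → p > total is False → no variable changes
`p = p + total` → p = 41
`if p > 44: ...` → p > 44 is False, take else branch → total = 20
So p = 41

Answer: 41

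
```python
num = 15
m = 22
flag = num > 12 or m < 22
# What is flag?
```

Trace:
`num = 15` → num = 15
`m = 22` → m = 22
`flag = num > 12 or m < 22` → flag = True
So flag = True

Answer: True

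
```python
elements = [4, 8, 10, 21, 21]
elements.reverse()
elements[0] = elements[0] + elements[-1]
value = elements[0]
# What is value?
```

Trace:
`elements = [4, 8, 10, 21, 21]` → elements = [4, 8, 10, 21, 21]
`elements.reverse()` → elements = [21, 21, 10, 8, 4]
`elements[0] = elements[0] + elements[-1]` → elements = [25, 21, 10, 8, 4]
`value = elements[0]` → value = 25
So value = 25

Answer: 25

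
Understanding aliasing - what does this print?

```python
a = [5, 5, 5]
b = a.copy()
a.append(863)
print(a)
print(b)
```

Key concept: list.copy() creates independent copy.
Step by step:
`a = [5, 5, 5]` → a = [5, 5, 5]
`b = a.copy()` → b = [5, 5, 5]
`a.append(863)` → a = [5, 5, 5, 863]
`print(a)` → prints [5, 5, 5, 863]
`print(b)` → prints [5, 5, 5]

Answer:
[5, 5, 5, 863]
[5, 5, 5]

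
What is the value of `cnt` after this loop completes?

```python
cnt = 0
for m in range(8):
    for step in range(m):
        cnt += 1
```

Triangle number: 0+1+2+...+7
`cnt` takes the values: 0 → 1 → 2 → 3 → 4 → 5 → 6 → 7 → 8 → 9 → 10 → 11 → 12 → 13 → 14 → 15 → 16 → 17 → 18 → 19 → 20 → 21 → 22 → 23 → 24 → 25 → 26 → 27 → 28

Answer: 28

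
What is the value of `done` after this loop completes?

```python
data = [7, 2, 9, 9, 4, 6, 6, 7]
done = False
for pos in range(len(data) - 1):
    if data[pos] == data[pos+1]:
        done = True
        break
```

Check consecutive duplicates in [7, 2, 9, 9, 4, 6, 6, 7]
`done` takes the values: False → True

Answer: True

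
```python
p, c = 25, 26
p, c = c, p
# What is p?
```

Trace:
`p, c = 25, 26` → p = 25; c = 26
`p, c = c, p` → p = 26; c = 25
So p = 26

Answer: 26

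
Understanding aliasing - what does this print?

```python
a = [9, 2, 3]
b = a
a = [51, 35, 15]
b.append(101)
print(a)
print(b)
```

Key concept: rebinding vs mutation: a is rebound to a new list, b still points at the original.
Step by step:
`a = [9, 2, 3]` → a = [9, 2, 3]
`b = a` → b = [9, 2, 3] (same object as a)
`a = [51, 35, 15]` → a = [51, 35, 15]
`b.append(101)` → b = [9, 2, 3, 101]
`print(a)` → prints [51, 35, 15]
`print(b)` → prints [9, 2, 3, 101]

Answer:
[51, 35, 15]
[9, 2, 3, 101]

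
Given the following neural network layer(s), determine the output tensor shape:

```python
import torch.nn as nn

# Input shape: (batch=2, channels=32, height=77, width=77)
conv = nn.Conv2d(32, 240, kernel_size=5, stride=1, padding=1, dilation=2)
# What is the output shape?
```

Input: (2, 32, 77, 77) -> Output: (2, 240, 71, 71)

Answer: (2, 240, 71, 71)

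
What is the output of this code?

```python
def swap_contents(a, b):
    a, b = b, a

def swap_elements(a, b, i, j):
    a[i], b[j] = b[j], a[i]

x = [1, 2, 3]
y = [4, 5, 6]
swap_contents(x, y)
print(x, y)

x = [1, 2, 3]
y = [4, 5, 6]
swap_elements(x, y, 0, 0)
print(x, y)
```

Key concept: parameter rebinding vs mutation.
Step by step:
`x = [1, 2, 3]` → x = [1, 2, 3]
`y = [4, 5, 6]` → y = [4, 5, 6]
`swap_contents(x, y)` → no visible change to tracked variables
`print(x, y)` → prints [1, 2, 3] [4, 5, 6]
`x = [1, 2, 3]` → x = [1, 2, 3]
`y = [4, 5, 6]` → y = [4, 5, 6]
`swap_elements(x, y, 0, 0)` → x = [4, 2, 3]; y = [1, 5, 6]
`print(x, y)` → prints [4, 2, 3] [1, 5, 6]

Answer:
[1, 2, 3] [4, 5, 6]
[4, 2, 3] [1, 5, 6]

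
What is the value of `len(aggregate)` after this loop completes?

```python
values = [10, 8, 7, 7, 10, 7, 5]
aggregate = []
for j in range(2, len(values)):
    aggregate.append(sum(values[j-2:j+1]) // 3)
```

Number of 3-element averages
`aggregate` takes the values: [] → [8] → [8, 7] → [8, 7, 8] → [8, 7, 8, 8] → [8, 7, 8, 8, 7]
So `len(aggregate)` = 5

Answer: 5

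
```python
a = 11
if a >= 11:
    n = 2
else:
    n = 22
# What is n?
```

Trace:
`a = 11` → a = 11
`if a >= 11: ...` → a >= 11 is True → n = 2
So n = 2

Answer: 2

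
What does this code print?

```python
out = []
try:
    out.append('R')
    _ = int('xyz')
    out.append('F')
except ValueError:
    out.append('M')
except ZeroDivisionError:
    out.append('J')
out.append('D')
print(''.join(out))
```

Execution trace: 'R' (try body) → 'M' (except ValueError) → 'D' (after the try/except). Output: RMD

Answer: RMD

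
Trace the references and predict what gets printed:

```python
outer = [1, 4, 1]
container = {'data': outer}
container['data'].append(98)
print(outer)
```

Key concept: dict holds reference to list.
Step by step:
`outer = [1, 4, 1]` → outer = [1, 4, 1]
`container = {'data': outer}` → container = {'data': [1, 4, 1]}
`container['data'].append(98)` → outer = [1, 4, 1, 98]; container = {'data': [1, 4, 1, 98]}
`print(outer)` → prints [1, 4, 1, 98]

Answer: [1, 4, 1, 98]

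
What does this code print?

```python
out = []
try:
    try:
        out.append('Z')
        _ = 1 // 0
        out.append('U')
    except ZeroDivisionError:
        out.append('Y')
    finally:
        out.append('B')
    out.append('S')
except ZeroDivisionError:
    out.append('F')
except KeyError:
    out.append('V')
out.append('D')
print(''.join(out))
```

Execution trace: 'Z' (inner try body) → 'Y' (inner except ZeroDivisionError) → 'B' (inner finally) → 'S' (try body, no exception) → 'D' (after the try/except). Output: ZYBSD

Answer: ZYBSD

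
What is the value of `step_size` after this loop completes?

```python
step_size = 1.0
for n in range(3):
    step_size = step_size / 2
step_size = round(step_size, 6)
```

Halving LR 3 times: 1 / 2^3
`step_size` takes the values: 1.0 → 0.5 → 0.25 → 0.125

Answer: 0.125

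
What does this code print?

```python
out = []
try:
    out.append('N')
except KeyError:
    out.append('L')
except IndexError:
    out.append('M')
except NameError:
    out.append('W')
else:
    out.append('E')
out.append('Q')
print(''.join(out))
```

Execution trace: 'N' (try body, no exception) → 'E' (else) → 'Q' (after the try/except). Output: NEQ

Answer: NEQ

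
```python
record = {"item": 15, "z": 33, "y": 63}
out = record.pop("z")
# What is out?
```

Trace:
`record = {"item": 15, "z": 33, "y": 63}` → record = {'item': 15, 'z': 33, 'y': 63}
`out = record.pop("z")` → record = {'item': 15, 'y': 63}; out = 33
So out = 33

Answer: 33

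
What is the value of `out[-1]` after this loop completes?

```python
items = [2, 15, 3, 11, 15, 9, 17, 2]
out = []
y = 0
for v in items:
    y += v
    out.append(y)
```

Cumulative sum ends at 74
`out` takes the values: [] → [2] → [2, 17] → [2, 17, 20] → [2, 17, 20, 31] → [2, 17, 20, 31, 46] → [2, 17, 20, 31, 46, 55] → [2, 17, 20, 31, 46, 55, 72] → [2, 17, 20, 31, 46, 55, 72, 74]
So `out[-1]` = 74

Answer: 74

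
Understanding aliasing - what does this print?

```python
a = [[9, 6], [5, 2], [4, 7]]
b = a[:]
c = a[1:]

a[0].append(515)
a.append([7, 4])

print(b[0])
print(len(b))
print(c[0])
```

Key concept: slice with nested mutation.
Step by step:
`a = [[9, 6], [5, 2], [4, 7]]` → a = [[9, 6], [5, 2], [4, 7]]
`b = a[:]` → b = [[9, 6], [5, 2], [4, 7]]
`c = a[1:]` → c = [[5, 2], [4, 7]]
`a[0].append(515)` → a = [[9, 6, 515], [5, 2], [4, 7]]; b = [[9, 6, 515], [5, 2], [4, 7]]
`a.append([7, 4])` → a = [[9, 6, 515], [5, 2], [4, 7], [7, 4]]
`print(b[0])` → prints [9, 6, 515]
`print(len(b))` → prints 3
`print(c[0])` → prints [5, 2]

Answer:
[9, 6, 515]
3
[5, 2]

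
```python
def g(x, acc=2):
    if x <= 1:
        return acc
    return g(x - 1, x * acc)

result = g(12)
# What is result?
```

Accumulator trace (n, acc): (12, 2) -> (11, 24) -> (10, 264) -> (9, 2640) -> (8, 23760) -> (7, 190080) -> (6, 1330560) -> (5, 7983360) -> (4, 39916800) -> (3, 159667200) -> (2, 479001600) -> (1, 958003200) -> return 958003200

Answer: 958003200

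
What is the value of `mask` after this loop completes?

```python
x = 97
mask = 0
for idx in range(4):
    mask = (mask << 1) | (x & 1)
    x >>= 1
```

Reverse lowest 4 bits of 97
`mask` takes the values: 0 → 1 → 2 → 4 → 8

Answer: 8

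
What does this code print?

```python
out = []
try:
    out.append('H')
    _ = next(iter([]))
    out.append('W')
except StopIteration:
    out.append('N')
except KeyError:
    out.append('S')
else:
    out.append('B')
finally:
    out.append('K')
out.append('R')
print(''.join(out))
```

Execution trace: 'H' (try body) → 'N' (except StopIteration) → 'K' (finally) → 'R' (after the try/except). Output: HNKR

Answer: HNKR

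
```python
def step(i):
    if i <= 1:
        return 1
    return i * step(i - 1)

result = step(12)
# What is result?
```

step(12) = 12 * 11 * 10 * 9 * 8 * 7 * 6 * 5 * 4 * 3 * 2 * 1 = 479001600

Answer: 479001600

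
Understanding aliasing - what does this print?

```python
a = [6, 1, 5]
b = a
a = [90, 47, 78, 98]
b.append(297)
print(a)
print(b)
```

Key concept: rebinding vs mutation: a is rebound to a new list, b still points at the original.
Step by step:
`a = [6, 1, 5]` → a = [6, 1, 5]
`b = a` → b = [6, 1, 5] (same object as a)
`a = [90, 47, 78, 98]` → a = [90, 47, 78, 98]
`b.append(297)` → b = [6, 1, 5, 297]
`print(a)` → prints [90, 47, 78, 98]
`print(b)` → prints [6, 1, 5, 297]

Answer:
[90, 47, 78, 98]
[6, 1, 5, 297]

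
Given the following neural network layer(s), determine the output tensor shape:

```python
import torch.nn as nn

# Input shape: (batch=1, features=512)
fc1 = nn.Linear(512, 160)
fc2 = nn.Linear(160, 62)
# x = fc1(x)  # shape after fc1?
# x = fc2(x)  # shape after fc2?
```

Input: (1, 512) -> after fc1: (1, 160) -> Output: (1, 62)

Answer: (1, 62)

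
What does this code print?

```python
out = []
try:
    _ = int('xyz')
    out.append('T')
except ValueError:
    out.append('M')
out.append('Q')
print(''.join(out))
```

Execution trace: 'M' (except ValueError) → 'Q' (after the try/except). Output: MQ

Answer: MQ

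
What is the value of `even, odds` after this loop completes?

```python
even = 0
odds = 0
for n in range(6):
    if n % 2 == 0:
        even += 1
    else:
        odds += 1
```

Count evens and odds in range(6)
`even, odds` takes the values: (0, 0) → (1, 0) → (1, 1) → (2, 1) → (2, 2) → (3, 2) → (3, 3)

Answer: 3, 3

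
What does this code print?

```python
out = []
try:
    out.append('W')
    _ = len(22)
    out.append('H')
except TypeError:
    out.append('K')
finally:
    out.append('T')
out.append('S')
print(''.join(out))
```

Execution trace: 'W' (try body) → 'K' (except TypeError) → 'T' (finally) → 'S' (after the try/except). Output: WKTS

Answer: WKTS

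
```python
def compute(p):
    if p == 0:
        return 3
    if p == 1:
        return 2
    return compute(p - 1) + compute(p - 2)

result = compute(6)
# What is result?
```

Build up from base cases: compute(0)=3, compute(1)=2, compute(2)=5, compute(3)=7, compute(4)=12, compute(5)=19, compute(6)=31

Answer: 31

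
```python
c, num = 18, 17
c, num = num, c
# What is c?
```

Trace:
`c, num = 18, 17` → c = 18; num = 17
`c, num = num, c` → c = 17; num = 18
So c = 17

Answer: 17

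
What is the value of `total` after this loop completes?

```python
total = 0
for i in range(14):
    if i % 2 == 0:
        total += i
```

Sum of even numbers 0 to 13
`total` takes the values: 0 → 2 → 6 → 12 → 20 → 30 → 42

Answer: 42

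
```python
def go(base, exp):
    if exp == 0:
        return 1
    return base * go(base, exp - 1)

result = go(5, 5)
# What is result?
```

go(5, 5) = 5 * 5 * 5 * 5 * 5 = 3125

Answer: 3125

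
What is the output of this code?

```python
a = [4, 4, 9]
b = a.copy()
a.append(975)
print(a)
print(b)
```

Key concept: list.copy() creates independent copy.
Step by step:
`a = [4, 4, 9]` → a = [4, 4, 9]
`b = a.copy()` → b = [4, 4, 9]
`a.append(975)` → a = [4, 4, 9, 975]
`print(a)` → prints [4, 4, 9, 975]
`print(b)` → prints [4, 4, 9]

Answer:
[4, 4, 9, 975]
[4, 4, 9]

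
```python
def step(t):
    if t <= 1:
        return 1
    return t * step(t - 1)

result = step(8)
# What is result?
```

step(8) = 8 * 7 * 6 * 5 * 4 * 3 * 2 * 1 = 40320

Answer: 40320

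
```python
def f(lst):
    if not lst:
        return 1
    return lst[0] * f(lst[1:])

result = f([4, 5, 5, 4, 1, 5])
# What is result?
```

Product over [4, 5, 5, 4, 1, 5] = 4 * 5 * 5 * 4 * 1 * 5 = 2000

Answer: 2000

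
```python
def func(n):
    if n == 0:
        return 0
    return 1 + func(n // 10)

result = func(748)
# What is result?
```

Count of digits of 748: 3

Answer: 3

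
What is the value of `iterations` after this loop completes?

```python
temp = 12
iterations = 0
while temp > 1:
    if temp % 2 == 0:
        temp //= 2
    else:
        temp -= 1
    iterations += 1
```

Steps to reduce 12 to 1
`iterations` takes the values: 0 → 1 → 2 → 3 → 4

Answer: 4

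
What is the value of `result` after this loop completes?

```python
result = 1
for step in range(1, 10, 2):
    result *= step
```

Product of 1, 3, 5, ... up to 9
`result` takes the values: 1 → 3 → 15 → 105 → 945

Answer: 945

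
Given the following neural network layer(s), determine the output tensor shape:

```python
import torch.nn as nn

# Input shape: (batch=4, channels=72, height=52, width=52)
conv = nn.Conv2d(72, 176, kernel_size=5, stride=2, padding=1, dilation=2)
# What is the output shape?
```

Input: (4, 72, 52, 52) -> Output: (4, 176, 23, 23)

Answer: (4, 176, 23, 23)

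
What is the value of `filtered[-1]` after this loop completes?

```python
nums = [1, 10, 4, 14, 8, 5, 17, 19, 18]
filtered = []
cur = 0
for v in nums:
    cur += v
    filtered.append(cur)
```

Cumulative sum ends at 96
`filtered` takes the values: [] → [1] → [1, 11] → [1, 11, 15] → [1, 11, 15, 29] → [1, 11, 15, 29, 37] → [1, 11, 15, 29, 37, 42] → [1, 11, 15, 29, 37, 42, 59] → [1, 11, 15, 29, 37, 42, 59, 78] → [1, 11, 15, 29, 37, 42, 59, 78, 96]
So `filtered[-1]` = 96

Answer: 96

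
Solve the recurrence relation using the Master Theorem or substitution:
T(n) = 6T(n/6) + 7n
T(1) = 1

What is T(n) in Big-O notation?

By Master Theorem: a=6, b=6, f(n)=7n. Since log_6(6) = 1 and f(n) = Θ(n^1), Case 2 applies. T(n) = O(n log n).

Answer: O(n log n)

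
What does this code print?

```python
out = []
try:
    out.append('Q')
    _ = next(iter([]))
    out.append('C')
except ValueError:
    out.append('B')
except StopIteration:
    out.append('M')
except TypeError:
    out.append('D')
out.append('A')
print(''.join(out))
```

Execution trace: 'Q' (try body) → 'M' (except StopIteration) → 'A' (after the try/except). Output: QMA

Answer: QMA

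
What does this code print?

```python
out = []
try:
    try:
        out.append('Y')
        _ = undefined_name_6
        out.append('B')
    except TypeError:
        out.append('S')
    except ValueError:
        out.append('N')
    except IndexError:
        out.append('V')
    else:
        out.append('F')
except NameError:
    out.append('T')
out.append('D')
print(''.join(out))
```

Execution trace: 'Y' (inner try body) → 'T' (outer except NameError) → 'D' (after the try/except). Output: YTD

Answer: YTD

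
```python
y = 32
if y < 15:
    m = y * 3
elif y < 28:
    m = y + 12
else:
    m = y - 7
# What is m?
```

Trace:
`y = 32` → y = 32
`if y < 15: ...` → y < 15 is False, y < 28 is False, take else branch → m = 25
So m = 25

Answer: 25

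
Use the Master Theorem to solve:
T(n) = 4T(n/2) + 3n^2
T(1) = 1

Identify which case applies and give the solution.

a=4, b=2, f(n)=3n^2. log_2(4) = 2. Since c=2 = 2, Case 2 applies: T(n) = Θ(n^log_b(a) · log n) = O(n^2 log n).

Answer: O(n^2 log n) - Case 2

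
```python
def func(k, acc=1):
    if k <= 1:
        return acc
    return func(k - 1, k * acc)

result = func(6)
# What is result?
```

Accumulator trace (n, acc): (6, 1) -> (5, 6) -> (4, 30) -> (3, 120) -> (2, 360) -> (1, 720) -> return 720

Answer: 720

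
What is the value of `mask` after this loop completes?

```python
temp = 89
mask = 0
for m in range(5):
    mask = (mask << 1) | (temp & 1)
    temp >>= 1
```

Reverse lowest 5 bits of 89
`mask` takes the values: 0 → 1 → 2 → 4 → 9 → 19

Answer: 19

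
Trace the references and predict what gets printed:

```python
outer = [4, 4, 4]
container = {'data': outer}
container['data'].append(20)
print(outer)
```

Key concept: dict holds reference to list.
Step by step:
`outer = [4, 4, 4]` → outer = [4, 4, 4]
`container = {'data': outer}` → container = {'data': [4, 4, 4]}
`container['data'].append(20)` → outer = [4, 4, 4, 20]; container = {'data': [4, 4, 4, 20]}
`print(outer)` → prints [4, 4, 4, 20]

Answer: [4, 4, 4, 20]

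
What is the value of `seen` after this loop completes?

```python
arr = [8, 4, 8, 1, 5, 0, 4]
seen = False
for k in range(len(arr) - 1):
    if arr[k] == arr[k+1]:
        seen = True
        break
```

Check consecutive duplicates in [8, 4, 8, 1, 5, 0, 4]
`seen` takes the values: False

Answer: False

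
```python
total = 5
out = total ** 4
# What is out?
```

Trace:
`total = 5` → total = 5
`out = total ** 4` → out = 625
So out = 625

Answer: 625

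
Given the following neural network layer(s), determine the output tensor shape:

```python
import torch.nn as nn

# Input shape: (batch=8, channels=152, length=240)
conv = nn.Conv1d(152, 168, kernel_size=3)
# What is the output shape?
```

Input: (8, 152, 240) -> Output: (8, 168, 238)

Answer: (8, 168, 238)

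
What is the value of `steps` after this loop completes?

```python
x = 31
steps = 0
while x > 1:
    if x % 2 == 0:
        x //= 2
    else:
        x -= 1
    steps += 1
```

Steps to reduce 31 to 1
`steps` takes the values: 0 → 1 → 2 → 3 → 4 → 5 → 6 → 7 → 8

Answer: 8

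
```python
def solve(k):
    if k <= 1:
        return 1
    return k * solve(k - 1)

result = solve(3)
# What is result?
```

solve(3) = 3 * 2 * 1 = 6

Answer: 6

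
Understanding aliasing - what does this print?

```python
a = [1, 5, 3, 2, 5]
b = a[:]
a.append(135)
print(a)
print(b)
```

Key concept: slice [:] creates copy.
Step by step:
`a = [1, 5, 3, 2, 5]` → a = [1, 5, 3, 2, 5]
`b = a[:]` → b = [1, 5, 3, 2, 5]
`a.append(135)` → a = [1, 5, 3, 2, 5, 135]
`print(a)` → prints [1, 5, 3, 2, 5, 135]
`print(b)` → prints [1, 5, 3, 2, 5]

Answer:
[1, 5, 3, 2, 5, 135]
[1, 5, 3, 2, 5]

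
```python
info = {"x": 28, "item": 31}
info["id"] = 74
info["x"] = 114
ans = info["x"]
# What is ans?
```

Trace:
`info = {"x": 28, "item": 31}` → info = {'x': 28, 'item': 31}
`info["id"] = 74` → info = {'x': 28, 'item': 31, 'id': 74}
`info["x"] = 114` → info = {'x': 114, 'item': 31, 'id': 74}
`ans = info["x"]` → ans = 114
So ans = 114

Answer: 114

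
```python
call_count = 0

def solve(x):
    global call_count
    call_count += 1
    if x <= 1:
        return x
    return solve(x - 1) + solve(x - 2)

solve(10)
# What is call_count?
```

Calls(x) = 1 + Calls(x-1) + Calls(x-2); Calls(0)=Calls(1)=1. For x=10 this gives 177.

Answer: 177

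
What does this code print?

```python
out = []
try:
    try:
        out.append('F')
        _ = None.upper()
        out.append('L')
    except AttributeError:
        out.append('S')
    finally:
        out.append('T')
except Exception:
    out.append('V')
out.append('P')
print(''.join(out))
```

Execution trace: 'F' (inner try body) → 'S' (inner except AttributeError) → 'T' (inner finally) → 'P' (after the try/except). Output: FSTP

Answer: FSTP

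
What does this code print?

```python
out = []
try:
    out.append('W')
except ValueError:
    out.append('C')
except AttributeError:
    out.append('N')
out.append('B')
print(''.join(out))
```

Execution trace: 'W' (try body, no exception) → 'B' (after the try/except). Output: WB

Answer: WB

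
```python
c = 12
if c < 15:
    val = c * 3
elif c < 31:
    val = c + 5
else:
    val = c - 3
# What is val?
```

Trace:
`c = 12` → c = 12
`if c < 15: ...` → c < 15 is True → val = 36
So val = 36

Answer: 36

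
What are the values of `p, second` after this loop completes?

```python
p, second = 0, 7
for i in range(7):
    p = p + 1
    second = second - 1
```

p goes 0→7, second goes 7→0
`p, second` takes the values: (0, 7) → (1, 7) → (1, 6) → (2, 6) → (2, 5) → (3, 5) → (3, 4) → (4, 4) → (4, 3) → (5, 3) → (5, 2) → (6, 2) → (6, 1) → (7, 1) → (7, 0)

Answer: 7, 0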